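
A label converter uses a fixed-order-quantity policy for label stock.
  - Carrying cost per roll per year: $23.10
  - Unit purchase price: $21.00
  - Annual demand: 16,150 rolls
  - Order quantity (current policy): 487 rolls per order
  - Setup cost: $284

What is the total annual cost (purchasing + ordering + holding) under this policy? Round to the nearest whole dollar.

$354,193

Orders/yr = 16,150/487 = 33.162; ordering cost = 33.162 × $284 = $9,418.07
Average inventory = 487/2 = 243.5; holding cost = 243.5 × $23.1 = $5,624.85
Purchase cost = D·C = 16,150 × 21 = $339,150.00
Total = $9,418.07 + $5,624.85 + $339,150.00 = $354,192.92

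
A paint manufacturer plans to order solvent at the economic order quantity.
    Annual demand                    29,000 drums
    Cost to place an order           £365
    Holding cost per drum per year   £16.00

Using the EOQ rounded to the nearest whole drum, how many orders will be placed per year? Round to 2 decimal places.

25.22 orders per year

2DS/H = 2·29,000·365/16 = 1,323,125.00
EOQ = √1,323,125.00 ≈ 1,150.27 → Q = 1,150
Orders per year = D/Q = 29,000 / 1,150 = 25.217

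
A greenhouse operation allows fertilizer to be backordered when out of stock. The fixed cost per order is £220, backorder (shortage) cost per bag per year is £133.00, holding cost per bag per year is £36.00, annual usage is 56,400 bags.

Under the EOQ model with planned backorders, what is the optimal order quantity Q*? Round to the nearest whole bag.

Q* = √(2DS/H) · √((H + b)/b)
   = √(2 × 56,400 × 220 / 36) · √((36 + 133) / 133)
   = 830.261 × 1.1272 ≈ 935.91

936 bags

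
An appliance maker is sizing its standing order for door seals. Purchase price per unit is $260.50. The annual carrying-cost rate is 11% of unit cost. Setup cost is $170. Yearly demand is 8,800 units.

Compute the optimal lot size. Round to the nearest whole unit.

H = i·C = 0.11 × $260.5 = $28.6550 per unit-year
EOQ = √(2DS/H) = √(2 × 8,800 × 170 / 28.655)
    = √(104,414.59) ≈ 323.13

323 units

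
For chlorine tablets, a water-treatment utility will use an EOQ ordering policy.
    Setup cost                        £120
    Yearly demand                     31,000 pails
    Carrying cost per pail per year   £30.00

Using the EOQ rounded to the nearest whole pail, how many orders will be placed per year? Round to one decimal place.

62.2 orders per year

2DS/H = 2·31,000·120/30 = 248,000.00
EOQ = √248,000.00 ≈ 498.00 → Q = 498
N = D/Q = 31,000/498 ≈ 62.249 orders/yr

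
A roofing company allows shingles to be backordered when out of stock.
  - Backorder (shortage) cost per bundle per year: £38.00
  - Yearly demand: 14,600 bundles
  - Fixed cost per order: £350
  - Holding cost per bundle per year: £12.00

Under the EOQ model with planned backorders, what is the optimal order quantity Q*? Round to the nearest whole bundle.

1,059 bundles

Basic EOQ = √(2·14,600·350/12) = 922.858
Backorder adjustment √((H+b)/b) = √((12+38)/38) = 1.1471
Q* = 922.858 × 1.1471 ≈ 1,058.59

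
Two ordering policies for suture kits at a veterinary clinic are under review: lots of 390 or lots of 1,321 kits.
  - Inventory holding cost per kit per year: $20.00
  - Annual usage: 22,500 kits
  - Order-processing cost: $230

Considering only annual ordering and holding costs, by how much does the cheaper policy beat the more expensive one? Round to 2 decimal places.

$41.74

For each Q, cost = (D/Q)·S + (Q/2)·H.
TC(390) = (22,500/390)×230 + (390/2)×20 = $17,169.23
TC(1,321) = (22,500/1,321)×230 + (1,321/2)×20 = $17,127.49
Cheaper: Q = 1,321.  Difference = $41.74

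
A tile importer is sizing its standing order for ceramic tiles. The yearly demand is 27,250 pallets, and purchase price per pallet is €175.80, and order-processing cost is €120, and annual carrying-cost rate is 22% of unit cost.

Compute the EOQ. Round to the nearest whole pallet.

411 pallets

Holding cost per pallet per year: H = 22% × €175.8 = €38.6760
2DS/H = 2·27,250·120/38.676 = 169,097.11
EOQ = √169,097.11 ≈ 411.21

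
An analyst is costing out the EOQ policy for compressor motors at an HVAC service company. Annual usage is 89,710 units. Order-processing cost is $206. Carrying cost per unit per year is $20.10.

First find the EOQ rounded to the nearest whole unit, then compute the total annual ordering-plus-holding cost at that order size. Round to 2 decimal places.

$27,256.31

EOQ = √(2DS/H) = √(2 × 89,710 × 206 / 20.1)
    = √(1,838,831.84) ≈ 1,356.04 → Q = 1,356 units
Orders/yr = 89,710/1,356 = 66.158; ordering cost = 66.158 × $206 = $13,628.51
Average inventory = 1,356/2 = 678; holding cost = 678 × $20.1 = $13,627.80
Total = $13,628.51 + $13,627.80 = $27,256.31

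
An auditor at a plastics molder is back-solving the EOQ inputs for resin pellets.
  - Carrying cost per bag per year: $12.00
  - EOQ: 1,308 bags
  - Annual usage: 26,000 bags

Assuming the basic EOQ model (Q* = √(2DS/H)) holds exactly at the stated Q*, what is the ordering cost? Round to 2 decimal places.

$394.81

EOQ relation: Q² = 2DS/H, so rearrange for the unknown.
S = Q²H / (2D) = 1,308² × 12 / (2 × 26,000) = 394.8148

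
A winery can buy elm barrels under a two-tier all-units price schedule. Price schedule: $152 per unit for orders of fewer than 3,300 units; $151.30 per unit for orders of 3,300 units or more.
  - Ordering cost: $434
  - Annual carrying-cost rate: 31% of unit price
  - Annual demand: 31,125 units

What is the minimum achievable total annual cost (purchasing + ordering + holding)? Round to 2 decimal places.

$4,766,679.37

H₁ = 31%×$152 = $47.1200;  H₂ = 31%×$151.30 = $46.9030
EOQ₁ = √(2×31,125×434/47.1200) = 757.20  (< 3,300, feasible at tier 1)
EOQ₂ = √(2×31,125×434/46.9030) = 758.95  (< 3,300 → use Q = 3,300 at tier-2 price)
TC(tier 1 (EOQ₁), Q≈757.2) = $4,766,679.37
TC(tier 2, Q≈3,300.0) = $4,790,695.86
Minimum at tier 1 (EOQ₁): $4,766,679.37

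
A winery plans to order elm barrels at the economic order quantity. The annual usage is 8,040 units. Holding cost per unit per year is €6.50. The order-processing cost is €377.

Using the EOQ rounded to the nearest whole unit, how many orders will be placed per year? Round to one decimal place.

2DS/H = 2·8,040·377/6.5 = 932,640.00
EOQ = √932,640.00 ≈ 965.73 → Q = 966
N = D/Q = 8,040/966 ≈ 8.323 orders/yr

8.3 orders per year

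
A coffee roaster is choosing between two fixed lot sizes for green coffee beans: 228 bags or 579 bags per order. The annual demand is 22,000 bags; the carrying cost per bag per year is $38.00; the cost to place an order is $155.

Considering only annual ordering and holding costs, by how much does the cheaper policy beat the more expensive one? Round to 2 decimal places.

$2,397.68

Annual cost at Q: ordering D·S/Q plus holding Q·H/2.
TC(228) = (22,000/228)×155 + (228/2)×38 = $19,288.14
TC(579) = (22,000/579)×155 + (579/2)×38 = $16,890.46
Cheaper: Q = 579.  Difference = $2,397.68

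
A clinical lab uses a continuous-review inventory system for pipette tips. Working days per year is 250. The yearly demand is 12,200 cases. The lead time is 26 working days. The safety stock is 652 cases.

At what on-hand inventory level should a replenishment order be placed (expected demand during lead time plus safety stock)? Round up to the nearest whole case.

Daily demand d = 12,200 / 250 = 48.800 cases/day
Demand during lead time = 48.800 × 26 = 1,268.80
Reorder point = 1,268.80 + 652 = 1,920.80 → round up

1,921 cases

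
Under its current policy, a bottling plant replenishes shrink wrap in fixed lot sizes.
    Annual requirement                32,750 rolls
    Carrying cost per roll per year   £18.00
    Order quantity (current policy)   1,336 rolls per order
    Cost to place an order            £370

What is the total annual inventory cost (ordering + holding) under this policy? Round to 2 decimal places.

£21,093.99

Ordering: D/Q × S = 32,750/1,336 × £370 = £9,069.99
Holding:  Q/2 × H = 1,336/2 × £18 = £12,024.00
Total = £9,069.99 + £12,024.00 = £21,093.99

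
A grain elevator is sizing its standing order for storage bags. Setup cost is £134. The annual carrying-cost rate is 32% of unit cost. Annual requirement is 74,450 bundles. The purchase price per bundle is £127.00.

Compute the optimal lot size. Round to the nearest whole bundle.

H = i·C = 0.32 × £127 = £40.6400 per bundle-year
2DS/H = 2·74,450·134/40.64 = 490,959.65
EOQ = √490,959.65 ≈ 700.69

701 bundles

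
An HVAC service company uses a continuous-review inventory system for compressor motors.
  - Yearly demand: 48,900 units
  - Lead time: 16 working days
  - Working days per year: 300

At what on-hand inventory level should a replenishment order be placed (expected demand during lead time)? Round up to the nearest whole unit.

2,608 units

Daily demand d = 48,900 / 300 = 163.000 units/day
Demand during lead time = 163.000 × 16 = 2,608.00
Reorder point = 2,608.00 → round up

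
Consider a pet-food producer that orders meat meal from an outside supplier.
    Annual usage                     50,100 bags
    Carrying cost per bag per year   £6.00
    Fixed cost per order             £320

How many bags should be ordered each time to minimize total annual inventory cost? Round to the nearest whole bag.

2,312 bags

Optimal lot size Q* = (2 × 50,100 × £320 / £6)^½ ≈ 2,311.71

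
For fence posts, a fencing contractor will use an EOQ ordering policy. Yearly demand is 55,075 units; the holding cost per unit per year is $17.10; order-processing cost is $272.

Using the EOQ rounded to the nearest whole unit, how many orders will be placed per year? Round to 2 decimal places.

Optimal lot size Q* = (2 × 55,075 × $272 / $17.1)^½ ≈ 1,323.67 → Q = 1,324
N = D/Q = 55,075/1,324 ≈ 41.597 orders/yr

41.60 orders per year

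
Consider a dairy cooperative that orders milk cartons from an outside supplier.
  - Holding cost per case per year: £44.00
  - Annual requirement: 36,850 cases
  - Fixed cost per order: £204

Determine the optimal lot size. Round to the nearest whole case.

585 cases

Q* = √(2·D·S / H) = √(2·36,850·204 / 44) = √341,700.0 ≈ 584.55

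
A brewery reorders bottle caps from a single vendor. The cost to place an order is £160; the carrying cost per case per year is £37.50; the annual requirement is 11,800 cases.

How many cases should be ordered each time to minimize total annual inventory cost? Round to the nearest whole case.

317 cases

Optimal lot size Q* = (2 × 11,800 × £160 / £37.5)^½ ≈ 317.32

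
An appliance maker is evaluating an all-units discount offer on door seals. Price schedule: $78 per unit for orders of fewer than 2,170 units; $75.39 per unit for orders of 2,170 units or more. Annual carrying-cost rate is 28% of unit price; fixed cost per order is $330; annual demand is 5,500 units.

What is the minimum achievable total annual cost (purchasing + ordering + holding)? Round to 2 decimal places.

H₁ = 28%×$78 = $21.8400;  H₂ = 28%×$75.39 = $21.1092
EOQ₁ = √(2×5,500×330/21.8400) = 407.69  (< 2,170, feasible at tier 1)
EOQ₂ = √(2×5,500×330/21.1092) = 414.68  (< 2,170 → use Q = 2,170 at tier-2 price)
TC(tier 1 (EOQ₁), Q≈407.7) = $437,903.89
TC(tier 2, Q≈2,170.0) = $438,384.89
Minimum at tier 1 (EOQ₁): $437,903.89

$437,903.89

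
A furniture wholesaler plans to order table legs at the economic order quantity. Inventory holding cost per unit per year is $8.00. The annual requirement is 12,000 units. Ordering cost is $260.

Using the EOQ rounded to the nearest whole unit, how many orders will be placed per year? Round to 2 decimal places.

13.59 orders per year

Optimal lot size Q* = (2 × 12,000 × $260 / $8)^½ ≈ 883.18 → Q = 883
Orders per year = D/Q = 12,000 / 883 = 13.590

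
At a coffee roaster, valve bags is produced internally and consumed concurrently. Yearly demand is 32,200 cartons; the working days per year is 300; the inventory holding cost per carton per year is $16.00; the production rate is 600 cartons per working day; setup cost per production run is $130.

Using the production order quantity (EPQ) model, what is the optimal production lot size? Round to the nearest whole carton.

Daily demand d = 32,200/300 = 107.333; p = 600; 1 − d/p = 0.82111
EPQ = √(2DS / (H(1 − d/p)))
    = √(2 × 32,200 × 130 / (16 × 0.82111)) ≈ 798.28

798 cartons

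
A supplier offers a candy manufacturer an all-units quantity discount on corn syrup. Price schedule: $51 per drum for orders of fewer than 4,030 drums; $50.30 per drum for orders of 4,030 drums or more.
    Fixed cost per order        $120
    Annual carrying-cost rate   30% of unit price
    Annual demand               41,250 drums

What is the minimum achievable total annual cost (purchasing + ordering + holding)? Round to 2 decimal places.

H₁ = 30%×$51 = $15.3000;  H₂ = 30%×$50.30 = $15.0900
EOQ₁ = √(2×41,250×120/15.3000) = 804.40  (< 4,030, feasible at tier 1)
EOQ₂ = √(2×41,250×120/15.0900) = 809.98  (< 4,030 → use Q = 4,030 at tier-2 price)
TC(tier 1 (EOQ₁), Q≈804.4) = $2,116,057.31
TC(tier 2, Q≈4,030.0) = $2,106,509.64
Minimum at tier 2: $2,106,509.64

$2,106,509.64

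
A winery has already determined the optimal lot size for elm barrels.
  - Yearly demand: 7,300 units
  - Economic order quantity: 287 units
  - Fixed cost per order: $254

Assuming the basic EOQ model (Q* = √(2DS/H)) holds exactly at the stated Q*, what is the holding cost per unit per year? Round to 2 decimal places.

Since Q* = (2DS/H)^½, squaring gives Q*²·H = 2DS.
H = 2DS / Q² = 2 × 7,300 × 254 / 287² = 45.0218

$45.02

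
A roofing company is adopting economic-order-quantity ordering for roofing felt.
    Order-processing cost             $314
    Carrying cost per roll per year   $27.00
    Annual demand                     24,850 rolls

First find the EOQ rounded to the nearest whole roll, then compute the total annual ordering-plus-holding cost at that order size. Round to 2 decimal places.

$20,526.97

Q* = √(2·D·S / H) = √(2·24,850·314 / 27) = √577,992.6 ≈ 760.26 → Q = 760 rolls
Orders/yr = 24,850/760 = 32.697; ordering cost = 32.697 × $314 = $10,266.97
Average inventory = 760/2 = 380; holding cost = 380 × $27 = $10,260.00
Total = $10,266.97 + $10,260.00 = $20,526.97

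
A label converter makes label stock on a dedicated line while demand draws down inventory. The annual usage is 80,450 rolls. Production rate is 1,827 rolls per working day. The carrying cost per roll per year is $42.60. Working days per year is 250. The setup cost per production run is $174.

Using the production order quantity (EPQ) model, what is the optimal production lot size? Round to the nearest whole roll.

Daily demand d = 80,450/250 = 321.800; p = 1827; 1 − d/p = 0.82386
EPQ = √(2DS / (H(1 − d/p)))
    = √(2 × 80,450 × 174 / (42.6 × 0.82386)) ≈ 893.14

893 rolls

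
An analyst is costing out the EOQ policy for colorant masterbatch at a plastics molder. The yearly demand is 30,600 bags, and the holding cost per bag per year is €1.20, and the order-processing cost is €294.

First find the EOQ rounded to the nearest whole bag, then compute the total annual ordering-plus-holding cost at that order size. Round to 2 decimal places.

€4,646.65

Q* = √(2·D·S / H) = √(2·30,600·294 / 1.2) = √14,994,000.0 ≈ 3,872.21 → Q = 3,872 bags
Annual ordering cost = (D/Q)·S = (30,600/3,872) × 294 = €2,323.45
Annual holding cost  = (Q/2)·H = (3,872/2) × 1.2 = €2,323.20
Total = €2,323.45 + €2,323.20 = €4,646.65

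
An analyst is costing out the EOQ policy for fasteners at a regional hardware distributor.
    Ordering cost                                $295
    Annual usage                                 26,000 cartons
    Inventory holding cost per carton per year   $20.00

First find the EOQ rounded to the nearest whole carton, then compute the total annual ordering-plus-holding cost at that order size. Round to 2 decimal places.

$17,515.71

Optimal lot size Q* = (2 × 26,000 × $295 / $20)^½ ≈ 875.79 → Q = 876 cartons
Ordering: D/Q × S = 26,000/876 × $295 = $8,755.71
Holding:  Q/2 × H = 876/2 × $20 = $8,760.00
Total = $8,755.71 + $8,760.00 = $17,515.71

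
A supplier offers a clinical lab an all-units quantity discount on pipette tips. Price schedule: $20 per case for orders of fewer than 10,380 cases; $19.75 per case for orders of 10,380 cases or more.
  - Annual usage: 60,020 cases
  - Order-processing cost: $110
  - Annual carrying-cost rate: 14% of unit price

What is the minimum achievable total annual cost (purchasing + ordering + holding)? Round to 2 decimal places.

H₁ = 14%×$20 = $2.8000;  H₂ = 14%×$19.75 = $2.7650
EOQ₁ = √(2×60,020×110/2.8000) = 2,171.60  (< 10,380, feasible at tier 1)
EOQ₂ = √(2×60,020×110/2.7650) = 2,185.30  (< 10,380 → use Q = 10,380 at tier-2 price)
TC(tier 1 (EOQ₁), Q≈2,171.6) = $1,206,480.49
TC(tier 2, Q≈10,380.0) = $1,200,381.40
Minimum at tier 2: $1,200,381.40

$1,200,381.40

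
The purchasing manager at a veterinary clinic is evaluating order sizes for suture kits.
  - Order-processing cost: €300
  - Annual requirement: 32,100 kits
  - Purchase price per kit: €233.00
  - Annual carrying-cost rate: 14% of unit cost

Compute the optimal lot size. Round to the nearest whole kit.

Holding cost per kit per year: H = 14% × €233 = €32.6200
Optimal lot size Q* = (2 × 32,100 × €300 / €32.62)^½ ≈ 768.40

768 kits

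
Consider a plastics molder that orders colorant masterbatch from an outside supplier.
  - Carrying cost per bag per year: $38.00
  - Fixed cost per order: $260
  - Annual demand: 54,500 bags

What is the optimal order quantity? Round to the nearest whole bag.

864 bags

Optimal lot size Q* = (2 × 54,500 × $260 / $38)^½ ≈ 863.59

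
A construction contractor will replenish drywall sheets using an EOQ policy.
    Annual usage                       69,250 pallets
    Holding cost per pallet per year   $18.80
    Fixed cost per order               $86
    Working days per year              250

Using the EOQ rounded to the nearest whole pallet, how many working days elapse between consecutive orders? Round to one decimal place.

Optimal lot size Q* = (2 × 69,250 × $86 / $18.8)^½ ≈ 795.97 → Q = 796 pallets
Days between orders = 250 / (D/Q) = 250 / 86.997 ≈ 2.874

2.9 days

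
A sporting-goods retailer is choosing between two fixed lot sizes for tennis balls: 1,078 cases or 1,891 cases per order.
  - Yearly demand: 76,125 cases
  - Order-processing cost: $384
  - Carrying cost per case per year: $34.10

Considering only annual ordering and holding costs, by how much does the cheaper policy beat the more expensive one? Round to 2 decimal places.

$2,203.25

TC(Q) = (D/Q)S + (Q/2)H
TC(1,078) = (76,125/1,078)×384 + (1,078/2)×34.1 = $45,496.78
TC(1,891) = (76,125/1,891)×384 + (1,891/2)×34.1 = $47,700.04
Cheaper: Q = 1,078.  Difference = $2,203.25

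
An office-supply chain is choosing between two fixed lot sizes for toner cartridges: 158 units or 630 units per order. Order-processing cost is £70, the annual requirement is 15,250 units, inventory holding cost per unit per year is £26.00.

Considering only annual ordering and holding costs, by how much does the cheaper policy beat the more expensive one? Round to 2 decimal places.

For each Q, cost = (D/Q)·S + (Q/2)·H.
TC(158) = (15,250/158)×70 + (158/2)×26 = £8,810.33
TC(630) = (15,250/630)×70 + (630/2)×26 = £9,884.44
|ΔTC| = |£8,810.33 − £9,884.44| = £1,074.12

£1,074.12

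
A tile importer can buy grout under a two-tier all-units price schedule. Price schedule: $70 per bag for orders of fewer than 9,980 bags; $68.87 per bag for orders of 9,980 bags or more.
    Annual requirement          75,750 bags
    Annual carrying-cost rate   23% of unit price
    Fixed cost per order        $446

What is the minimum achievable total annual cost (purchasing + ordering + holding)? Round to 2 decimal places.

$5,299,329.82

H₁ = 23%×$70 = $16.1000;  H₂ = 23%×$68.87 = $15.8401
EOQ₁ = √(2×75,750×446/16.1000) = 2,048.62  (< 9,980, feasible at tier 1)
EOQ₂ = √(2×75,750×446/15.8401) = 2,065.36  (< 9,980 → use Q = 9,980 at tier-2 price)
TC(tier 1 (EOQ₁), Q≈2,048.6) = $5,335,482.74
TC(tier 2, Q≈9,980.0) = $5,299,329.82
Minimum at tier 2: $5,299,329.82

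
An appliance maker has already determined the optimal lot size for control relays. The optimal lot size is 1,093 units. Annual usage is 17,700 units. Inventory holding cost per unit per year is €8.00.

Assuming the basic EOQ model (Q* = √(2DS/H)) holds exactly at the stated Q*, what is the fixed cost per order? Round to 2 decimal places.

€269.98

EOQ relation: Q² = 2DS/H, so rearrange for the unknown.
S = Q²H / (2D) = 1,093² × 8 / (2 × 17,700) = 269.9772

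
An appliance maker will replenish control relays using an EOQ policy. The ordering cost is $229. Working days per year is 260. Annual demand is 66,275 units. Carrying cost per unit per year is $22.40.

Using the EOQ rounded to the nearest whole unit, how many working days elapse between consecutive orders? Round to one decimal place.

4.6 days

EOQ = √(2DS/H) = √(2 × 66,275 × 229 / 22.4)
    = √(1,355,087.05) ≈ 1,164.08 → Q = 1,164 units
T = Q/D × 260 days = 1,164/66,275 × 260 = 4.566 days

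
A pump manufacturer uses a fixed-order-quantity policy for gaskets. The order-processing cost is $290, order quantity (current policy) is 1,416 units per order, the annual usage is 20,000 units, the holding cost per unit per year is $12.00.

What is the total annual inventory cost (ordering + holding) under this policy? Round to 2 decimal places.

Orders/yr = 20,000/1,416 = 14.124; ordering cost = 14.124 × $290 = $4,096.05
Average inventory = 1,416/2 = 708; holding cost = 708 × $12 = $8,496.00
Total = $4,096.05 + $8,496.00 = $12,592.05

$12,592.05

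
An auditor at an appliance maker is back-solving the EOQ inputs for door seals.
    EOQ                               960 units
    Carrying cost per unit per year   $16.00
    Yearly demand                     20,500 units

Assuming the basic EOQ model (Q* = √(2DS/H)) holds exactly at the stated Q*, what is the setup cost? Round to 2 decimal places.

Since Q* = (2DS/H)^½, squaring gives Q*²·H = 2DS.
S = Q²H / (2D) = 960² × 16 / (2 × 20,500) = 359.6488

$359.65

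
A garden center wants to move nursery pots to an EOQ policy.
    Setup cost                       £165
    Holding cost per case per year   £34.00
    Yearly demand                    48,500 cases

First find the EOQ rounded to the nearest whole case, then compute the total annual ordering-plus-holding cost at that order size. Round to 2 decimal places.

£23,327.45

Optimal lot size Q* = (2 × 48,500 × £165 / £34)^½ ≈ 686.10 → Q = 686 cases
Annual ordering cost = (D/Q)·S = (48,500/686) × 165 = £11,665.45
Annual holding cost  = (Q/2)·H = (686/2) × 34 = £11,662.00
Total = £11,665.45 + £11,662.00 = £23,327.45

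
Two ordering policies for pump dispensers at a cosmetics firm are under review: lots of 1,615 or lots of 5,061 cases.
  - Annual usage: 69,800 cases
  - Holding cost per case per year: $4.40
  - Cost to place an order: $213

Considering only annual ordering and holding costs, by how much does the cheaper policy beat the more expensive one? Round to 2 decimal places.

$1,313.02

Annual cost at Q: ordering D·S/Q plus holding Q·H/2.
TC(1,615) = (69,800/1,615)×213 + (1,615/2)×4.4 = $12,758.82
TC(5,061) = (69,800/5,061)×213 + (5,061/2)×4.4 = $14,071.84
|ΔTC| = |$12,758.82 − $14,071.84| = $1,313.02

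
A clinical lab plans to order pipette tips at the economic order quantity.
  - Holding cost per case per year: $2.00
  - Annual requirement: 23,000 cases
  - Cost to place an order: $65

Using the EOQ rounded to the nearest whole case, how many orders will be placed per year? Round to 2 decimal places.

EOQ = √(2DS/H) = √(2 × 23,000 × 65 / 2)
    = √(1,495,000.00) ≈ 1,222.70 → Q = 1,223
N = D/Q = 23,000/1,223 ≈ 18.806 orders/yr

18.81 orders per year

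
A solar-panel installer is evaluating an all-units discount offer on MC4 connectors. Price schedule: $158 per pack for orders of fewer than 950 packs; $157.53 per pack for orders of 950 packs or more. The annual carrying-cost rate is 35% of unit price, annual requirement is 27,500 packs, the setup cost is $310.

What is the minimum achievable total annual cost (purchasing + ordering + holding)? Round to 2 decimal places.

H₁ = 35%×$158 = $55.3000;  H₂ = 35%×$157.53 = $55.1355
EOQ₁ = √(2×27,500×310/55.3000) = 555.26  (< 950, feasible at tier 1)
EOQ₂ = √(2×27,500×310/55.1355) = 556.09  (< 950 → use Q = 950 at tier-2 price)
TC(tier 1 (EOQ₁), Q≈555.3) = $4,375,706.11
TC(tier 2, Q≈950.0) = $4,367,238.05
Minimum at tier 2: $4,367,238.05

$4,367,238.05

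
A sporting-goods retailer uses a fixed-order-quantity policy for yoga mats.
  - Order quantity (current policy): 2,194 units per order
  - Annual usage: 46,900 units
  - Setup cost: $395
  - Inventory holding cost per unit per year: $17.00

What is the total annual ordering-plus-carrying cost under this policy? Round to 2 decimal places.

$27,092.71

Ordering: D/Q × S = 46,900/2,194 × $395 = $8,443.71
Holding:  Q/2 × H = 2,194/2 × $17 = $18,649.00
Total = $8,443.71 + $18,649.00 = $27,092.71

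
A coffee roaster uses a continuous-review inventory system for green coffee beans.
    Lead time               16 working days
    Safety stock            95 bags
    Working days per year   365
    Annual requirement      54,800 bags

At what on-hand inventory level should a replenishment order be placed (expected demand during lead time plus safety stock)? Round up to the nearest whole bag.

2,498 bags

Daily demand d = 54,800 / 365 = 150.137 bags/day
Demand during lead time = 150.137 × 16 = 2,402.19
Reorder point = 2,402.19 + 95 = 2,497.19 → round up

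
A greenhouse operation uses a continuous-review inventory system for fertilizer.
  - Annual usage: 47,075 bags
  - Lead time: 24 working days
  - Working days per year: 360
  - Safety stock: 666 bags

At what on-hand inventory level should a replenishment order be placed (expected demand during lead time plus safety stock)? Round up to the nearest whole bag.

Daily demand d = 47,075 / 360 = 130.764 bags/day
Demand during lead time = 130.764 × 24 = 3,138.33
Reorder point = 3,138.33 + 666 = 3,804.33 → round up

3,805 bags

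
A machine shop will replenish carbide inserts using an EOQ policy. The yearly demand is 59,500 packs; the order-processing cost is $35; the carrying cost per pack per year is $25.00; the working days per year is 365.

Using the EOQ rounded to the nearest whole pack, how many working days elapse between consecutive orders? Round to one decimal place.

2DS/H = 2·59,500·35/25 = 166,600.00
EOQ = √166,600.00 ≈ 408.17 → Q = 408 packs
Cycle time = (working days × Q)/D = (365 × 408) / 59,500 = 2.503 days

2.5 days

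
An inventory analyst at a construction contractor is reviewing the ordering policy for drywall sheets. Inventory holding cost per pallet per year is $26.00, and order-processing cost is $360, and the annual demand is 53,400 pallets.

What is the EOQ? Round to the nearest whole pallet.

Q* = √(2·D·S / H) = √(2·53,400·360 / 26) = √1,478,769.2 ≈ 1,216.05

1,216 pallets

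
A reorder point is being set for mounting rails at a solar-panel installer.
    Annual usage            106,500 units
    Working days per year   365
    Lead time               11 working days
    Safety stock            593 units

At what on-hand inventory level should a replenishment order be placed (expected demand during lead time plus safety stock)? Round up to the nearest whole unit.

3,803 units

Daily demand d = 106,500 / 365 = 291.781 units/day
Demand during lead time = 291.781 × 11 = 3,209.59
Reorder point = 3,209.59 + 593 = 3,802.59 → round up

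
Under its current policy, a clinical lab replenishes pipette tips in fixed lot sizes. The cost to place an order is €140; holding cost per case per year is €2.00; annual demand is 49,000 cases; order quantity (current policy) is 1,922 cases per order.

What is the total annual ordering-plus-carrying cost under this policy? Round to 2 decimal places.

€5,491.20

Ordering: D/Q × S = 49,000/1,922 × €140 = €3,569.20
Holding:  Q/2 × H = 1,922/2 × €2 = €1,922.00
Total = €3,569.20 + €1,922.00 = €5,491.20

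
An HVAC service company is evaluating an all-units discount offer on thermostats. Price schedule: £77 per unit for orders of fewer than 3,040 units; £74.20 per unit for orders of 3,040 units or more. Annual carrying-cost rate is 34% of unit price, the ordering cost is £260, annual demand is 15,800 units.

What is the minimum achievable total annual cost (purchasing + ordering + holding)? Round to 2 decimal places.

H₁ = 34%×£77 = £26.1800;  H₂ = 34%×£74.20 = £25.2280
EOQ₁ = √(2×15,800×260/26.1800) = 560.20  (< 3,040, feasible at tier 1)
EOQ₂ = √(2×15,800×260/25.2280) = 570.67  (< 3,040 → use Q = 3,040 at tier-2 price)
TC(tier 1 (EOQ₁), Q≈560.2) = £1,231,266.11
TC(tier 2, Q≈3,040.0) = £1,212,057.88
Minimum at tier 2: £1,212,057.88

£1,212,057.88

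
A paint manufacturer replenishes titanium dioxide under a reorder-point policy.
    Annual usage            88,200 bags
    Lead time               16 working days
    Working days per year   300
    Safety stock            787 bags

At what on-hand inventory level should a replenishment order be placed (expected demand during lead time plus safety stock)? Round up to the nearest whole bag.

5,491 bags

Daily demand d = 88,200 / 300 = 294.000 bags/day
Demand during lead time = 294.000 × 16 = 4,704.00
Reorder point = 4,704.00 + 787 = 5,491.00 → round up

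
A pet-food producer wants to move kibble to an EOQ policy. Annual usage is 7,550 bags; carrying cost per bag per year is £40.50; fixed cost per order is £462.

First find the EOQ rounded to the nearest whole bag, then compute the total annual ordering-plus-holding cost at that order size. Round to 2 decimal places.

EOQ = √(2DS/H) = √(2 × 7,550 × 462 / 40.5)
    = √(172,251.85) ≈ 415.03 → Q = 415 bags
Annual ordering cost = (D/Q)·S = (7,550/415) × 462 = £8,405.06
Annual holding cost  = (Q/2)·H = (415/2) × 40.5 = £8,403.75
Total = £8,405.06 + £8,403.75 = £16,808.81

£16,808.81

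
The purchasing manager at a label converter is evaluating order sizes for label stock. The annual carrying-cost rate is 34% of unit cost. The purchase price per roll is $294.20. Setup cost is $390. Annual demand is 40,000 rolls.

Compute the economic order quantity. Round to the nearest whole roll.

Carrying cost H = $294.2 × 34% = $100.0280/roll/yr
Q* = √(2·D·S / H) = √(2·40,000·390 / 100.028) = √311,912.7 ≈ 558.49

558 rolls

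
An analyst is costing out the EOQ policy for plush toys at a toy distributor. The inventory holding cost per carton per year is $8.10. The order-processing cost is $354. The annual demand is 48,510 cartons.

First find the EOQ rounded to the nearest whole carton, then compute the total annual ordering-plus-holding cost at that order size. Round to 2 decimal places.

$16,679.18

Optimal lot size Q* = (2 × 48,510 × $354 / $8.1)^½ ≈ 2,059.16 → Q = 2,059 cartons
Annual ordering cost = (D/Q)·S = (48,510/2,059) × 354 = $8,340.23
Annual holding cost  = (Q/2)·H = (2,059/2) × 8.1 = $8,338.95
Total = $8,340.23 + $8,338.95 = $16,679.18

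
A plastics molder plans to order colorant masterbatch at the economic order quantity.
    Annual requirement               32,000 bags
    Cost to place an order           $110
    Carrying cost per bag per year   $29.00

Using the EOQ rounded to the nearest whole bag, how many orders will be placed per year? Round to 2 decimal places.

64.91 orders per year

2DS/H = 2·32,000·110/29 = 242,758.62
EOQ = √242,758.62 ≈ 492.71 → Q = 493
Orders per year = D/Q = 32,000 / 493 = 64.909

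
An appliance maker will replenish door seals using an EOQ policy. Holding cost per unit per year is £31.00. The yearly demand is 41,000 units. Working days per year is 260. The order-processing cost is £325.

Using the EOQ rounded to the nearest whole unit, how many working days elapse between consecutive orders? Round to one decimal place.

5.9 days

2DS/H = 2·41,000·325/31 = 859,677.42
EOQ = √859,677.42 ≈ 927.19 → Q = 927 units
Cycle time = (working days × Q)/D = (260 × 927) / 41,000 = 5.879 days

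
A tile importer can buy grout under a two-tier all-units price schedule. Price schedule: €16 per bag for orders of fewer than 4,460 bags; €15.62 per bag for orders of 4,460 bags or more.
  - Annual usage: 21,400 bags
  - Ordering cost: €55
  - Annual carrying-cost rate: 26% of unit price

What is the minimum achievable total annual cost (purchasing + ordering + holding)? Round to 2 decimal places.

H₁ = 26%×€16 = €4.1600;  H₂ = 26%×€15.62 = €4.0612
EOQ₁ = √(2×21,400×55/4.1600) = 752.24  (< 4,460, feasible at tier 1)
EOQ₂ = √(2×21,400×55/4.0612) = 761.34  (< 4,460 → use Q = 4,460 at tier-2 price)
TC(tier 1 (EOQ₁), Q≈752.2) = €345,529.32
TC(tier 2, Q≈4,460.0) = €343,588.38
Minimum at tier 2: €343,588.38

€343,588.38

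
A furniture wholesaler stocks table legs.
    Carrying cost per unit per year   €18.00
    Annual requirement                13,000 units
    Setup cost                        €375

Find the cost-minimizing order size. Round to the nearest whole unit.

2DS/H = 2·13,000·375/18 = 541,666.67
EOQ = √541,666.67 ≈ 735.98

736 units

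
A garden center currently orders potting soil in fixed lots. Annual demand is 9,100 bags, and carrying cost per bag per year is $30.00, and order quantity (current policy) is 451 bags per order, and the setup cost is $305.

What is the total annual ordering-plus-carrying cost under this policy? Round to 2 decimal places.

$12,919.10

Annual ordering cost = (D/Q)·S = (9,100/451) × 305 = $6,154.10
Annual holding cost  = (Q/2)·H = (451/2) × 30 = $6,765.00
Total = $6,154.10 + $6,765.00 = $12,919.10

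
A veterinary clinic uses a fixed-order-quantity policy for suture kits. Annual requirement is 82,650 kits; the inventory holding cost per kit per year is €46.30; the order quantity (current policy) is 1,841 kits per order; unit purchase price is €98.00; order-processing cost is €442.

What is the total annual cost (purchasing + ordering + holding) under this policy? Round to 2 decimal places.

Orders/yr = 82,650/1,841 = 44.894; ordering cost = 44.894 × €442 = €19,843.18
Average inventory = 1,841/2 = 920.5; holding cost = 920.5 × €46.3 = €42,619.15
Purchase cost = D·C = 82,650 × 98 = €8,099,700.00
Total = €19,843.18 + €42,619.15 + €8,099,700.00 = €8,162,162.33

€8,162,162.33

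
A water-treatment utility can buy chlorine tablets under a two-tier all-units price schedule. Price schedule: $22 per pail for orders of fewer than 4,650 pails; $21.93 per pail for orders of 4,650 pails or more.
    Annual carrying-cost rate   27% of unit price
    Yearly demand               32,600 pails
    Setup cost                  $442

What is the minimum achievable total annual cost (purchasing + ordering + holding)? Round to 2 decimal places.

$730,283.63

H₁ = 27%×$22 = $5.9400;  H₂ = 27%×$21.93 = $5.9211
EOQ₁ = √(2×32,600×442/5.9400) = 2,202.63  (< 4,650, feasible at tier 1)
EOQ₂ = √(2×32,600×442/5.9211) = 2,206.14  (< 4,650 → use Q = 4,650 at tier-2 price)
TC(tier 1 (EOQ₁), Q≈2,202.6) = $730,283.63
TC(tier 2, Q≈4,650.0) = $731,783.31
Minimum at tier 1 (EOQ₁): $730,283.63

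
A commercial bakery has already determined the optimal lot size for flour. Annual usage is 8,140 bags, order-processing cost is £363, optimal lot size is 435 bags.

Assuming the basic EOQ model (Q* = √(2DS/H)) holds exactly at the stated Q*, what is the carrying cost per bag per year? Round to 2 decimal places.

£31.23

From Q* = √(2DS/H) ⇒ Q*² = 2DS/H.
H = 2DS / Q² = 2 × 8,140 × 363 / 435² = 31.2308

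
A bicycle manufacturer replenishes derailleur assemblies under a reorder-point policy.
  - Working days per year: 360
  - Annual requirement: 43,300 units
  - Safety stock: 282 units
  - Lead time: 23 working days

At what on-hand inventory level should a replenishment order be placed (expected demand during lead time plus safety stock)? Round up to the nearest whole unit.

Daily demand d = 43,300 / 360 = 120.278 units/day
Demand during lead time = 120.278 × 23 = 2,766.39
Reorder point = 2,766.39 + 282 = 3,048.39 → round up

3,049 units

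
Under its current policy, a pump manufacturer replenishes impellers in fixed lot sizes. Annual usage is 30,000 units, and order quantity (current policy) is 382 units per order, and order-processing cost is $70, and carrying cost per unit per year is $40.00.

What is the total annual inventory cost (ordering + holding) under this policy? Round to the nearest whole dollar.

$13,137

Ordering: D/Q × S = 30,000/382 × $70 = $5,497.38
Holding:  Q/2 × H = 382/2 × $40 = $7,640.00
Total = $5,497.38 + $7,640.00 = $13,137.38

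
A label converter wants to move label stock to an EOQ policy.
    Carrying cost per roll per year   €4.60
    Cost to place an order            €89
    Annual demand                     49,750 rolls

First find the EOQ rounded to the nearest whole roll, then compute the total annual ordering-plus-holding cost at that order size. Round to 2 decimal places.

Optimal lot size Q* = (2 × 49,750 × €89 / €4.6)^½ ≈ 1,387.48 → Q = 1,387 rolls
Ordering: D/Q × S = 49,750/1,387 × €89 = €3,192.32
Holding:  Q/2 × H = 1,387/2 × €4.6 = €3,190.10
Total = €3,192.32 + €3,190.10 = €6,382.42

€6,382.42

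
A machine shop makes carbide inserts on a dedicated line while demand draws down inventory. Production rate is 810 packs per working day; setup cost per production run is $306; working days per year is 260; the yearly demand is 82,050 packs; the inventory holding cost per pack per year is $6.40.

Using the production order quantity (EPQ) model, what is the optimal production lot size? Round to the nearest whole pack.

d = 82,050/260 = 315.5769 packs/day;  effective holding cost H(1 − d/p) = 6.4·(1 − 315.5769/810) = 3.90655
Q* = √(2DS / H_eff) = √(2·82,050·306 / 3.90655) ≈ 3,585.24

3,585 packs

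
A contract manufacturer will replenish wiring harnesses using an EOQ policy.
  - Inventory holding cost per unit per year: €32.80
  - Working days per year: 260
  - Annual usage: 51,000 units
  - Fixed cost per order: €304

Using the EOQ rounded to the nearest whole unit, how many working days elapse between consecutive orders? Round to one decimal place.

5.0 days

2DS/H = 2·51,000·304/32.8 = 945,365.85
EOQ = √945,365.85 ≈ 972.30 → Q = 972 units
T = Q/D × 260 days = 972/51,000 × 260 = 4.955 days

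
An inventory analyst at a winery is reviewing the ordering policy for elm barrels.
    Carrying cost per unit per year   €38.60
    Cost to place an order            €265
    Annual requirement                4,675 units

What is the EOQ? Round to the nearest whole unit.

253 units

Q* = √(2·D·S / H) = √(2·4,675·265 / 38.6) = √64,190.4 ≈ 253.36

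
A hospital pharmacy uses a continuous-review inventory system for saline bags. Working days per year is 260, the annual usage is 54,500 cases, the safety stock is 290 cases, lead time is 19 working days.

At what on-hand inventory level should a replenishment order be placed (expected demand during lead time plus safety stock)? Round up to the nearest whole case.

Daily demand d = 54,500 / 260 = 209.615 cases/day
Demand during lead time = 209.615 × 19 = 3,982.69
Reorder point = 3,982.69 + 290 = 4,272.69 → round up

4,273 cases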